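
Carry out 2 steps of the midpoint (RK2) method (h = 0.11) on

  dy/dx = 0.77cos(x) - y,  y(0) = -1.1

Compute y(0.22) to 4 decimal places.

-0.7327

Midpoint: k1 = f(x_n, y_n); k2 = f(x_n + h/2, y_n + (h/2)·k1); y_{n+1} = y_n + h·k2.
x=0.000000, y=-1.100000:
  k1 = f(0.000000, -1.100000) = 1.870000
  k2 = f(0.055000, -0.997150) = 1.765986
  y ← -1.100000 + 0.11·1.765986 = -0.905742
x=0.110000, y=-0.905742:
  k1 = f(0.110000, -0.905742) = 1.671088
  k2 = f(0.165000, -0.813832) = 1.573374
  y ← -0.905742 + 0.11·1.573374 = -0.732670
y(0.22) ≈ -0.7327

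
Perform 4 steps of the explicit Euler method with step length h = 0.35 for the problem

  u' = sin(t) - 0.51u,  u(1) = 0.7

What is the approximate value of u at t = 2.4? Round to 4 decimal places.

1.3083

Euler: u_{n+1} = u_n + h·f(t_n, u_n).
t=1.000000, u=0.700000: f=0.484471 → u ← 0.700000 + 0.35·0.484471 = 0.869565
t=1.350000, u=0.869565: f=0.532245 → u ← 0.869565 + 0.35·0.532245 = 1.055851
t=1.700000, u=1.055851: f=0.453181 → u ← 1.055851 + 0.35·0.453181 = 1.214464
t=2.050000, u=1.214464: f=0.267986 → u ← 1.214464 + 0.35·0.267986 = 1.308259
u(2.4) ≈ 1.3083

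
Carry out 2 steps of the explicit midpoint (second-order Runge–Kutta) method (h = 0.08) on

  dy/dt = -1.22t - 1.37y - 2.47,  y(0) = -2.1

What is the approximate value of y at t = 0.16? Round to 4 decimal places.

Midpoint: k1 = f(t_n, y_n); k2 = f(t_n + h/2, y_n + (h/2)·k1); y_{n+1} = y_n + h·k2.
t=0.000000, y=-2.100000:
  k1 = f(0.000000, -2.100000) = 0.407000
  k2 = f(0.040000, -2.083720) = 0.335896
  y ← -2.100000 + 0.08·0.335896 = -2.073128
t=0.080000, y=-2.073128:
  k1 = f(0.080000, -2.073128) = 0.272586
  k2 = f(0.120000, -2.062225) = 0.208848
  y ← -2.073128 + 0.08·0.208848 = -2.056420
y(0.16) ≈ -2.0564

-2.0564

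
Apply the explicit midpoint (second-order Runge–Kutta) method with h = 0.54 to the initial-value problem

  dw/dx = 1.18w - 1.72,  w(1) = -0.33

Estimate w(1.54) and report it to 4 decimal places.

Midpoint: k1 = f(x_n, w_n); k2 = f(x_n + h/2, w_n + (h/2)·k1); w_{n+1} = w_n + h·k2.
x=1.000000, w=-0.330000:
  k1 = f(1.000000, -0.330000) = -2.109400
  k2 = f(1.270000, -0.899538) = -2.781455
  w ← -0.330000 + 0.54·(-2.781455) = -1.831986
w(1.54) ≈ -1.8320

-1.8320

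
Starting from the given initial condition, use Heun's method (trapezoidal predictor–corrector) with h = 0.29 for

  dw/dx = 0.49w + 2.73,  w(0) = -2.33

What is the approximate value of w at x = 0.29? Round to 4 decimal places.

Heun: k1 = f(x_n, w_n); k2 = f(x_n + h, w_n + h·k1); w_{n+1} = w_n + (h/2)·(k1 + k2).
x=0.000000, w=-2.330000:
  k1 = f(0.000000, -2.330000) = 1.588300
  k2 = f(0.290000, -1.869393) = 1.813997
  w ← -2.330000 + (0.29/2)·(1.588300 + 1.813997) = -1.836667
w(0.29) ≈ -1.8367

-1.8367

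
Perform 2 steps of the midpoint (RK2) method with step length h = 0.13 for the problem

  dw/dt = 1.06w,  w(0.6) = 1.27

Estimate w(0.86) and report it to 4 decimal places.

1.6717

Midpoint: k1 = f(t_n, w_n); k2 = f(t_n + h/2, w_n + (h/2)·k1); w_{n+1} = w_n + h·k2.
t=0.600000, w=1.270000:
  k1 = f(0.600000, 1.270000) = 1.346200
  k2 = f(0.665000, 1.357503) = 1.438953
  w ← 1.270000 + 0.13·1.438953 = 1.457064
t=0.730000, w=1.457064:
  k1 = f(0.730000, 1.457064) = 1.544488
  k2 = f(0.795000, 1.557456) = 1.650903
  w ← 1.457064 + 0.13·1.650903 = 1.671681
w(0.86) ≈ 1.6717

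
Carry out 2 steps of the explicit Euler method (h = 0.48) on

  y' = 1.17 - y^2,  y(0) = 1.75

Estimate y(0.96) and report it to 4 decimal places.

Euler: y_{n+1} = y_n + h·f(x_n, y_n).
x=0.000000, y=1.750000: f=-1.892500 → y ← 1.750000 + 0.48·(-1.892500) = 0.841600
x=0.480000, y=0.841600: f=0.461709 → y ← 0.841600 + 0.48·0.461709 = 1.063221
y(0.96) ≈ 1.0632

1.0632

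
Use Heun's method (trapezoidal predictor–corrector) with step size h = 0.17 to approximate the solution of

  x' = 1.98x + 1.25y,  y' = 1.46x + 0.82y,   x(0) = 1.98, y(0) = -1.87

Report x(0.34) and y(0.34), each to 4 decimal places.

Heun on (x,y): k1 = f(t_n, state_n); k2 = f(t_n + h, state_n + h·k1); state_{n+1} = state_n + (h/2)·(k1 + k2).
0.000000: (1.980000, -1.870000)
  k1 = (1.582900, 1.357400)
  predictor → (2.249093, -1.639242)
  k2 = (2.404152, 1.939497)
  → (2.318899, -1.589764)
0.170000: (2.318899, -1.589764)
  k1 = (2.604216, 2.081987)
  predictor → (2.761616, -1.235826)
  k2 = (3.923217, 3.018582)
  → (2.873731, -1.156215)
(x(0.34), y(0.34)) ≈ (2.8737, -1.1562)

2.8737, -1.1562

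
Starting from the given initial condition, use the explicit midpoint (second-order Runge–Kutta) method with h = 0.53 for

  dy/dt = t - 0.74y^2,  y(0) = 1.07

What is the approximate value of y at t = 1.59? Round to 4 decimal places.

1.2567

Midpoint: k1 = f(t_n, y_n); k2 = f(t_n + h/2, y_n + (h/2)·k1); y_{n+1} = y_n + h·k2.
t=0.000000, y=1.070000:
  k1 = f(0.000000, 1.070000) = -0.847226
  k2 = f(0.265000, 0.845485) = -0.263985
  y ← 1.070000 + 0.53·(-0.263985) = 0.930088
t=0.530000, y=0.930088:
  k1 = f(0.530000, 0.930088) = -0.110147
  k2 = f(0.795000, 0.900899) = 0.194402
  y ← 0.930088 + 0.53·0.194402 = 1.033121
t=1.060000, y=1.033121:
  k1 = f(1.060000, 1.033121) = 0.270169
  k2 = f(1.325000, 1.104716) = 0.421906
  y ← 1.033121 + 0.53·0.421906 = 1.256731
y(1.59) ≈ 1.2567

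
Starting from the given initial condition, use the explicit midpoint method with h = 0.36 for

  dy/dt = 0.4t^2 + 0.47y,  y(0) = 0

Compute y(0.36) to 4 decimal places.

Midpoint: k1 = f(t_n, y_n); k2 = f(t_n + h/2, y_n + (h/2)·k1); y_{n+1} = y_n + h·k2.
t=0.000000, y=0.000000:
  k1 = f(0.000000, 0.000000) = 0.000000
  k2 = f(0.180000, 0.000000) = 0.012960
  y ← 0.000000 + 0.36·0.012960 = 0.004666
y(0.36) ≈ 0.0047

0.0047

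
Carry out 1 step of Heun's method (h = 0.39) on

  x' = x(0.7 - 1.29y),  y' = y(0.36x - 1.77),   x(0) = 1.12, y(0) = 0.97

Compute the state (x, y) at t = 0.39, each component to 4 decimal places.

1.0194, 0.5831

Heun on (x,y): k1 = f(t_n, state_n); k2 = f(t_n + h, state_n + h·k1); state_{n+1} = state_n + (h/2)·(k1 + k2).
0.000000: (1.120000, 0.970000)
  k1 = (-0.617456, -1.325796)
  predictor → (0.879192, 0.452940)
  k2 = (0.101730, -0.658343)
  → (1.019433, 0.583093)
(x(0.39), y(0.39)) ≈ (1.0194, 0.5831)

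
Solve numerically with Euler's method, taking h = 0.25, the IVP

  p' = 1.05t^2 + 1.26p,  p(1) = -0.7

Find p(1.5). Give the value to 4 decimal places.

Euler: p_{n+1} = p_n + h·f(t_n, p_n).
t=1.000000, p=-0.700000: f=0.168000 → p ← -0.700000 + 0.25·0.168000 = -0.658000
t=1.250000, p=-0.658000: f=0.811545 → p ← -0.658000 + 0.25·0.811545 = -0.455114
p(1.5) ≈ -0.4551

-0.4551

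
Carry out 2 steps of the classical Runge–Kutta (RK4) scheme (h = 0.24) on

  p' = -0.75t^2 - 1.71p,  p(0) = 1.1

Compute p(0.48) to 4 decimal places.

0.4614

RK4: k1 = f(t_n, p_n); k2 = f(t_n + h/2, p_n + (h/2)·k1); k3 = f(t_n + h/2, p_n + (h/2)·k2); k4 = f(t_n + h, p_n + h·k3); p_{n+1} = p_n + (h/6)·(k1 + 2k2 + 2k3 + k4).
t=0.000000, p=1.100000:
  k1 = f(0.000000, 1.100000) = -1.881000
  k2 = f(0.120000, 0.874280) = -1.505819
  k3 = f(0.120000, 0.919302) = -1.582806
  k4 = f(0.240000, 0.720127) = -1.274616
  p ← 1.100000 + (0.24/6)·(k1 + 2k2 + 2k3 + k4) = 0.726685
t=0.240000, p=0.726685:
  k1 = f(0.240000, 0.726685) = -1.285832
  k2 = f(0.360000, 0.572386) = -1.075979
  k3 = f(0.360000, 0.597568) = -1.119041
  k4 = f(0.480000, 0.458116) = -0.956178
  p ← 0.726685 + (0.24/6)·(k1 + 2k2 + 2k3 + k4) = 0.461403
p(0.48) ≈ 0.4614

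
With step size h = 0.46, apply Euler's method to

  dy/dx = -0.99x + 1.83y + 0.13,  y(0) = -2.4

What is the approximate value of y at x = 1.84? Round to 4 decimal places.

-28.9816

Euler: y_{n+1} = y_n + h·f(x_n, y_n).
x=0.000000, y=-2.400000: f=-4.262000 → y ← -2.400000 + 0.46·(-4.262000) = -4.360520
x=0.460000, y=-4.360520: f=-8.305152 → y ← -4.360520 + 0.46·(-8.305152) = -8.180890
x=0.920000, y=-8.180890: f=-15.751828 → y ← -8.180890 + 0.46·(-15.751828) = -15.426731
x=1.380000, y=-15.426731: f=-29.467117 → y ← -15.426731 + 0.46·(-29.467117) = -28.981605
y(1.84) ≈ -28.9816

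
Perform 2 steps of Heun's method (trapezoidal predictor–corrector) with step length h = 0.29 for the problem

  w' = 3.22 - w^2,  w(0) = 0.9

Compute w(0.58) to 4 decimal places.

1.5706

Heun: k1 = f(t_n, w_n); k2 = f(t_n + h, w_n + h·k1); w_{n+1} = w_n + (h/2)·(k1 + k2).
t=0.000000, w=0.900000:
  k1 = f(0.000000, 0.900000) = 2.410000
  k2 = f(0.290000, 1.598900) = 0.663519
  w ← 0.900000 + (0.29/2)·(2.410000 + 0.663519) = 1.345660
t=0.290000, w=1.345660:
  k1 = f(0.290000, 1.345660) = 1.409199
  k2 = f(0.580000, 1.754328) = 0.142334
  w ← 1.345660 + (0.29/2)·(1.409199 + 0.142334) = 1.570632
w(0.58) ≈ 1.5706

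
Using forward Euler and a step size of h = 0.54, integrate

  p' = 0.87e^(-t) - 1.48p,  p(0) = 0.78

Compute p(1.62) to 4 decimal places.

0.2398

Euler: p_{n+1} = p_n + h·f(t_n, p_n).
t=0.000000, p=0.780000: f=-0.284400 → p ← 0.780000 + 0.54·(-0.284400) = 0.626424
t=0.540000, p=0.626424: f=-0.420117 → p ← 0.626424 + 0.54·(-0.420117) = 0.399561
t=1.080000, p=0.399561: f=-0.295902 → p ← 0.399561 + 0.54·(-0.295902) = 0.239774
p(1.62) ≈ 0.2398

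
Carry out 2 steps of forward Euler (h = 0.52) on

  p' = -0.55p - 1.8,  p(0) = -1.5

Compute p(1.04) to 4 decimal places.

-2.3690

Euler: p_{n+1} = p_n + h·f(s_n, p_n).
s=0.000000, p=-1.500000: f=-0.975000 → p ← -1.500000 + 0.52·(-0.975000) = -2.007000
s=0.520000, p=-2.007000: f=-0.696150 → p ← -2.007000 + 0.52·(-0.696150) = -2.368998
p(1.04) ≈ -2.3690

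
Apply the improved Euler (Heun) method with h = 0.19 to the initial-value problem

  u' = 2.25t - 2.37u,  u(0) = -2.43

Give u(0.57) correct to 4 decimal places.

Heun: k1 = f(t_n, u_n); k2 = f(t_n + h, u_n + h·k1); u_{n+1} = u_n + (h/2)·(k1 + k2).
t=0.000000, u=-2.430000:
  k1 = f(0.000000, -2.430000) = 5.759100
  k2 = f(0.190000, -1.335771) = 3.593277
  u ← -2.430000 + (0.19/2)·(5.759100 + 3.593277) = -1.541524
t=0.190000, u=-1.541524:
  k1 = f(0.190000, -1.541524) = 4.080912
  k2 = f(0.380000, -0.766151) = 2.670777
  u ← -1.541524 + (0.19/2)·(4.080912 + 2.670777) = -0.900114
t=0.380000, u=-0.900114:
  k1 = f(0.380000, -0.900114) = 2.988269
  k2 = f(0.570000, -0.332342) = 2.070152
  u ← -0.900114 + (0.19/2)·(2.988269 + 2.070152) = -0.419564
u(0.57) ≈ -0.4196

-0.4196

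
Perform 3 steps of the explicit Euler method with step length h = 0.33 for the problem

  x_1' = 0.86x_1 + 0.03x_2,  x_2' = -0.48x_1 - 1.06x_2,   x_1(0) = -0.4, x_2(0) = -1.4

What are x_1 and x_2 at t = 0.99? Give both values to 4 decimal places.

-0.8846, -0.1952

Euler on (x_1,x_2): x_1_{n+1} = x_1_n + h·x_1', x_2_{n+1} = x_2_n + h·x_2'.
0.000000: (-0.400000, -1.400000); f=(-0.386000, 1.676000) → (-0.527380, -0.846920)
0.330000: (-0.527380, -0.846920); f=(-0.478954, 1.150878) → (-0.685435, -0.467130)
0.660000: (-0.685435, -0.467130); f=(-0.603488, 0.824167) → (-0.884586, -0.195155)
(x_1(0.99), x_2(0.99)) ≈ (-0.8846, -0.1952)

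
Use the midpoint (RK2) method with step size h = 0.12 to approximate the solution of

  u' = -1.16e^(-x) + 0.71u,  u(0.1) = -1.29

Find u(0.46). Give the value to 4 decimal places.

Midpoint: k1 = f(x_n, u_n); k2 = f(x_n + h/2, u_n + (h/2)·k1); u_{n+1} = u_n + h·k2.
x=0.100000, u=-1.290000:
  k1 = f(0.100000, -1.290000) = -1.965511
  k2 = f(0.160000, -1.407931) = -1.988118
  u ← -1.290000 + 0.12·(-1.988118) = -1.528574
x=0.220000, u=-1.528574:
  k1 = f(0.220000, -1.528574) = -2.016209
  k2 = f(0.280000, -1.649547) = -2.047887
  u ← -1.528574 + 0.12·(-2.047887) = -1.774321
x=0.340000, u=-1.774321:
  k1 = f(0.340000, -1.774321) = -2.085421
  k2 = f(0.400000, -1.899446) = -2.126178
  u ← -1.774321 + 0.12·(-2.126178) = -2.029462
u(0.46) ≈ -2.0295

-2.0295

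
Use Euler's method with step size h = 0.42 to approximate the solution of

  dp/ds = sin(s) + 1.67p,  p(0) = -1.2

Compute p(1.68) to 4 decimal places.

Euler: p_{n+1} = p_n + h·f(s_n, p_n).
s=0.000000, p=-1.200000: f=-2.004000 → p ← -1.200000 + 0.42·(-2.004000) = -2.041680
s=0.420000, p=-2.041680: f=-3.001845 → p ← -2.041680 + 0.42·(-3.001845) = -3.302455
s=0.840000, p=-3.302455: f=-4.770457 → p ← -3.302455 + 0.42·(-4.770457) = -5.306047
s=1.260000, p=-5.306047: f=-7.909008 → p ← -5.306047 + 0.42·(-7.909008) = -8.627830
p(1.68) ≈ -8.6278

-8.6278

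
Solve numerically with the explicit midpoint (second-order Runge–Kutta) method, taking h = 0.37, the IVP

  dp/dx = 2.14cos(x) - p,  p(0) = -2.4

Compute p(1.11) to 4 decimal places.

Midpoint: k1 = f(x_n, p_n); k2 = f(x_n + h/2, p_n + (h/2)·k1); p_{n+1} = p_n + h·k2.
x=0.000000, p=-2.400000:
  k1 = f(0.000000, -2.400000) = 4.540000
  k2 = f(0.185000, -1.560100) = 3.663584
  p ← -2.400000 + 0.37·3.663584 = -1.044474
x=0.370000, p=-1.044474:
  k1 = f(0.370000, -1.044474) = 3.039655
  k2 = f(0.555000, -0.482138) = 2.300925
  p ← -1.044474 + 0.37·2.300925 = -0.193132
x=0.740000, p=-0.193132:
  k1 = f(0.740000, -0.193132) = 1.773455
  k2 = f(0.925000, 0.134957) = 1.152969
  p ← -0.193132 + 0.37·1.152969 = 0.233467
p(1.11) ≈ 0.2335

0.2335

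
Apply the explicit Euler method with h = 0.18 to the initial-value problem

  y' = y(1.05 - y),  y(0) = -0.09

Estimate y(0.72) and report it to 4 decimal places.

Euler: y_{n+1} = y_n + h·f(x_n, y_n).
x=0.000000, y=-0.090000: f=-0.102600 → y ← -0.090000 + 0.18·(-0.102600) = -0.108468
x=0.180000, y=-0.108468: f=-0.125657 → y ← -0.108468 + 0.18·(-0.125657) = -0.131086
x=0.360000, y=-0.131086: f=-0.154824 → y ← -0.131086 + 0.18·(-0.154824) = -0.158955
x=0.540000, y=-0.158955: f=-0.192169 → y ← -0.158955 + 0.18·(-0.192169) = -0.193545
y(0.72) ≈ -0.1935

-0.1935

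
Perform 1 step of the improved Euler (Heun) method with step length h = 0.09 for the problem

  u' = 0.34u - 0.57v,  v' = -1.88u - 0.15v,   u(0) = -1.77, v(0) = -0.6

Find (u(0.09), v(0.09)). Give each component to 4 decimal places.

-1.8016, -0.2925

Heun on (u,v): k1 = f(t_n, state_n); k2 = f(t_n + h, state_n + h·k1); state_{n+1} = state_n + (h/2)·(k1 + k2).
0.000000: (-1.770000, -0.600000)
  k1 = (-0.259800, 3.417600)
  predictor → (-1.793382, -0.292416)
  k2 = (-0.443073, 3.415421)
  → (-1.801629, -0.292514)
(u(0.09), v(0.09)) ≈ (-1.8016, -0.2925)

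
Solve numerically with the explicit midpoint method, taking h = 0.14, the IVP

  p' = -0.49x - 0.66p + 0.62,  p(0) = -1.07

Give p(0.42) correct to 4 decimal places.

Midpoint: k1 = f(x_n, p_n); k2 = f(x_n + h/2, p_n + (h/2)·k1); p_{n+1} = p_n + h·k2.
x=0.000000, p=-1.070000:
  k1 = f(0.000000, -1.070000) = 1.326200
  k2 = f(0.070000, -0.977166) = 1.230630
  p ← -1.070000 + 0.14·1.230630 = -0.897712
x=0.140000, p=-0.897712:
  k1 = f(0.140000, -0.897712) = 1.143890
  k2 = f(0.210000, -0.817640) = 1.056742
  p ← -0.897712 + 0.14·1.056742 = -0.749768
x=0.280000, p=-0.749768:
  k1 = f(0.280000, -0.749768) = 0.977647
  k2 = f(0.350000, -0.681333) = 0.898180
  p ← -0.749768 + 0.14·0.898180 = -0.624023
p(0.42) ≈ -0.6240

-0.6240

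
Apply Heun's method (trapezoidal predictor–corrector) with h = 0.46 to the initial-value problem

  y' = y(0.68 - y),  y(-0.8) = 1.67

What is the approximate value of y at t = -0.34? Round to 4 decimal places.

Heun: k1 = f(t_n, y_n); k2 = f(t_n + h, y_n + h·k1); y_{n+1} = y_n + (h/2)·(k1 + k2).
t=-0.800000, y=1.670000:
  k1 = f(-0.800000, 1.670000) = -1.653300
  k2 = f(-0.340000, 0.909482) = -0.208710
  y ← 1.670000 + (0.46/2)·(-1.653300 + (-0.208710)) = 1.241738
y(-0.34) ≈ 1.2417

1.2417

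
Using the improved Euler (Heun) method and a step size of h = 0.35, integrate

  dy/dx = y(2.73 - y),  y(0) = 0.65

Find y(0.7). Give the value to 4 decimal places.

1.8096

Heun: k1 = f(x_n, y_n); k2 = f(x_n + h, y_n + h·k1); y_{n+1} = y_n + (h/2)·(k1 + k2).
x=0.000000, y=0.650000:
  k1 = f(0.000000, 0.650000) = 1.352000
  k2 = f(0.350000, 1.123200) = 1.804758
  y ← 0.650000 + (0.35/2)·(1.352000 + 1.804758) = 1.202433
x=0.350000, y=1.202433:
  k1 = f(0.350000, 1.202433) = 1.836797
  k2 = f(0.700000, 1.845312) = 1.632526
  y ← 1.202433 + (0.35/2)·(1.836797 + 1.632526) = 1.809564
y(0.7) ≈ 1.8096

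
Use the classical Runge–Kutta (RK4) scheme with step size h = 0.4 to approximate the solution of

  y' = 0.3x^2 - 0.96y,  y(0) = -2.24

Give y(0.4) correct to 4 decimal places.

RK4: k1 = f(x_n, y_n); k2 = f(x_n + h/2, y_n + (h/2)·k1); k3 = f(x_n + h/2, y_n + (h/2)·k2); k4 = f(x_n + h, y_n + h·k3); y_{n+1} = y_n + (h/6)·(k1 + 2k2 + 2k3 + k4).
x=0.000000, y=-2.240000:
  k1 = f(0.000000, -2.240000) = 2.150400
  k2 = f(0.200000, -1.809920) = 1.749523
  k3 = f(0.200000, -1.890095) = 1.826492
  k4 = f(0.400000, -1.509403) = 1.497027
  y ← -2.240000 + (0.4/6)·(k1 + 2k2 + 2k3 + k4) = -1.520036
y(0.4) ≈ -1.5200

-1.5200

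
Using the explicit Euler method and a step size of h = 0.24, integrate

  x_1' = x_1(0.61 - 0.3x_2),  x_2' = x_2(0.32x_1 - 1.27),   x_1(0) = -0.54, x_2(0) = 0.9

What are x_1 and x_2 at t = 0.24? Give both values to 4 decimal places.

Euler on (x_1,x_2): x_1_{n+1} = x_1_n + h·x_1', x_2_{n+1} = x_2_n + h·x_2'.
0.000000: (-0.540000, 0.900000); f=(-0.183600, -1.298520) → (-0.584064, 0.588355)
(x_1(0.24), x_2(0.24)) ≈ (-0.5841, 0.5884)

-0.5841, 0.5884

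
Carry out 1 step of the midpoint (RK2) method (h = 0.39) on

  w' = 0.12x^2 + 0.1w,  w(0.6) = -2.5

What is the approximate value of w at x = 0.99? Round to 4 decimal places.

-2.5695

Midpoint: k1 = f(x_n, w_n); k2 = f(x_n + h/2, w_n + (h/2)·k1); w_{n+1} = w_n + h·k2.
x=0.600000, w=-2.500000:
  k1 = f(0.600000, -2.500000) = -0.206800
  k2 = f(0.795000, -2.540326) = -0.178190
  w ← -2.500000 + 0.39·(-0.178190) = -2.569494
w(0.99) ≈ -2.5695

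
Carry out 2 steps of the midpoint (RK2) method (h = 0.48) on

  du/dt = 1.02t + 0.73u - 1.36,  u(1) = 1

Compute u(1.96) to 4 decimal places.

Midpoint: k1 = f(t_n, u_n); k2 = f(t_n + h/2, u_n + (h/2)·k1); u_{n+1} = u_n + h·k2.
t=1.000000, u=1.000000:
  k1 = f(1.000000, 1.000000) = 0.390000
  k2 = f(1.240000, 1.093600) = 0.703128
  u ← 1.000000 + 0.48·0.703128 = 1.337501
t=1.480000, u=1.337501:
  k1 = f(1.480000, 1.337501) = 1.125976
  k2 = f(1.720000, 1.607736) = 1.568047
  u ← 1.337501 + 0.48·1.568047 = 2.090164
u(1.96) ≈ 2.0902

2.0902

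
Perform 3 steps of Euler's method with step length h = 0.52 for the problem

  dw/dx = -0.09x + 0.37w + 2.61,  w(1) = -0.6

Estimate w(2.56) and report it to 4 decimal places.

Euler: w_{n+1} = w_n + h·f(x_n, w_n).
x=1.000000, w=-0.600000: f=2.298000 → w ← -0.600000 + 0.52·2.298000 = 0.594960
x=1.520000, w=0.594960: f=2.693335 → w ← 0.594960 + 0.52·2.693335 = 1.995494
x=2.040000, w=1.995494: f=3.164733 → w ← 1.995494 + 0.52·3.164733 = 3.641155
w(2.56) ≈ 3.6412

3.6412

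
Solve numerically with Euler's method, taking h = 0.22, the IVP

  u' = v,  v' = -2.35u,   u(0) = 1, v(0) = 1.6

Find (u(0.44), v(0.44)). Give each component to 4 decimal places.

1.5903, 0.3840

Euler on (u,v): u_{n+1} = u_n + h·u', v_{n+1} = v_n + h·v'.
0.000000: (1.000000, 1.600000); f=(1.600000, -2.350000) → (1.352000, 1.083000)
0.220000: (1.352000, 1.083000); f=(1.083000, -3.177200) → (1.590260, 0.384016)
(u(0.44), v(0.44)) ≈ (1.5903, 0.3840)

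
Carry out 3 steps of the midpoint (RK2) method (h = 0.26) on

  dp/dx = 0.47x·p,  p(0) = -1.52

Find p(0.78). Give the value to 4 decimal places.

-1.7516

Midpoint: k1 = f(x_n, p_n); k2 = f(x_n + h/2, p_n + (h/2)·k1); p_{n+1} = p_n + h·k2.
x=0.000000, p=-1.520000:
  k1 = f(0.000000, -1.520000) = 0.000000
  k2 = f(0.130000, -1.520000) = -0.092872
  p ← -1.520000 + 0.26·(-0.092872) = -1.544147
x=0.260000, p=-1.544147:
  k1 = f(0.260000, -1.544147) = -0.188695
  k2 = f(0.390000, -1.568677) = -0.287539
  p ← -1.544147 + 0.26·(-0.287539) = -1.618907
x=0.520000, p=-1.618907:
  k1 = f(0.520000, -1.618907) = -0.395661
  k2 = f(0.650000, -1.670343) = -0.510290
  p ← -1.618907 + 0.26·(-0.510290) = -1.751582
p(0.78) ≈ -1.7516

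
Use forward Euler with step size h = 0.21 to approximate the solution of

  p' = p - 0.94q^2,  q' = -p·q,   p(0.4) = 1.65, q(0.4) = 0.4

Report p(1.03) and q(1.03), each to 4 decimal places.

Euler on (p,q): p_{n+1} = p_n + h·p', q_{n+1} = q_n + h·q'.
0.400000: (1.650000, 0.400000); f=(1.499600, -0.660000) → (1.964916, 0.261400)
0.610000: (1.964916, 0.261400); f=(1.900686, -0.513629) → (2.364060, 0.153538)
0.820000: (2.364060, 0.153538); f=(2.341901, -0.362973) → (2.855859, 0.077314)
(p(1.03), q(1.03)) ≈ (2.8559, 0.0773)

2.8559, 0.0773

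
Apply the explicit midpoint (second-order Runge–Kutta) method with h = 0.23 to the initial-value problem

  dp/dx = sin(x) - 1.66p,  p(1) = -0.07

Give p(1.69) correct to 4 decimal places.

0.3706

Midpoint: k1 = f(x_n, p_n); k2 = f(x_n + h/2, p_n + (h/2)·k1); p_{n+1} = p_n + h·k2.
x=1.000000, p=-0.070000:
  k1 = f(1.000000, -0.070000) = 0.957671
  k2 = f(1.115000, 0.040132) = 0.831291
  p ← -0.070000 + 0.23·0.831291 = 0.121197
x=1.230000, p=0.121197:
  k1 = f(1.230000, 0.121197) = 0.741302
  k2 = f(1.345000, 0.206447) = 0.631915
  p ← 0.121197 + 0.23·0.631915 = 0.266537
x=1.460000, p=0.266537:
  k1 = f(1.460000, 0.266537) = 0.551416
  k2 = f(1.575000, 0.329950) = 0.452274
  p ← 0.266537 + 0.23·0.452274 = 0.370560
p(1.69) ≈ 0.3706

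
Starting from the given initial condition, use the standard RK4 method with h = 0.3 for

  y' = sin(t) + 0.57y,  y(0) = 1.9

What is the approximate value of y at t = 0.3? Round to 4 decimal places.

2.3017

RK4: k1 = f(t_n, y_n); k2 = f(t_n + h/2, y_n + (h/2)·k1); k3 = f(t_n + h/2, y_n + (h/2)·k2); k4 = f(t_n + h, y_n + h·k3); y_{n+1} = y_n + (h/6)·(k1 + 2k2 + 2k3 + k4).
t=0.000000, y=1.900000:
  k1 = f(0.000000, 1.900000) = 1.083000
  k2 = f(0.150000, 2.062450) = 1.325035
  k3 = f(0.150000, 2.098755) = 1.345729
  k4 = f(0.300000, 2.303719) = 1.608640
  y ← 1.900000 + (0.3/6)·(k1 + 2k2 + 2k3 + k4) = 2.301658
y(0.3) ≈ 2.3017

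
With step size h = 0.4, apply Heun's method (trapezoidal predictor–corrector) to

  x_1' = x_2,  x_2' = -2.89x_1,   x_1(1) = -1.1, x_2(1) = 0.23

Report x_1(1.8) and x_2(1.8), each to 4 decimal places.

-0.0001, 1.9848

Heun on (x_1,x_2): k1 = f(t_n, state_n); k2 = f(t_n + h, state_n + h·k1); state_{n+1} = state_n + (h/2)·(k1 + k2).
1.000000: (-1.100000, 0.230000)
  k1 = (0.230000, 3.179000)
  predictor → (-1.008000, 1.501600)
  k2 = (1.501600, 2.913120)
  → (-0.753680, 1.448424)
1.400000: (-0.753680, 1.448424)
  k1 = (1.448424, 2.178135)
  predictor → (-0.174310, 2.319678)
  k2 = (2.319678, 0.503757)
  → (-0.000060, 1.984802)
(x_1(1.8), x_2(1.8)) ≈ (-0.0001, 1.9848)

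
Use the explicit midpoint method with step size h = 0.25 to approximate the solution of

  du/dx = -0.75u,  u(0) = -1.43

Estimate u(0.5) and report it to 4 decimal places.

Midpoint: k1 = f(x_n, u_n); k2 = f(x_n + h/2, u_n + (h/2)·k1); u_{n+1} = u_n + h·k2.
x=0.000000, u=-1.430000:
  k1 = f(0.000000, -1.430000) = 1.072500
  k2 = f(0.125000, -1.295937) = 0.971953
  u ← -1.430000 + 0.25·0.971953 = -1.187012
x=0.250000, u=-1.187012:
  k1 = f(0.250000, -1.187012) = 0.890259
  k2 = f(0.375000, -1.075729) = 0.806797
  u ← -1.187012 + 0.25·0.806797 = -0.985312
u(0.5) ≈ -0.9853

-0.9853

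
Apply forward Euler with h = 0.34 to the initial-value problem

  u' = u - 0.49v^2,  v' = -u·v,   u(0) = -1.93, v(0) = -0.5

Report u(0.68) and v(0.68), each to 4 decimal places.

-3.6356, -1.5680

Euler on (u,v): u_{n+1} = u_n + h·u', v_{n+1} = v_n + h·v'.
0.000000: (-1.930000, -0.500000); f=(-2.052500, -0.965000) → (-2.627850, -0.828100)
0.340000: (-2.627850, -0.828100); f=(-2.963867, -2.176123) → (-3.635565, -1.567982)
(u(0.68), v(0.68)) ≈ (-3.6356, -1.5680)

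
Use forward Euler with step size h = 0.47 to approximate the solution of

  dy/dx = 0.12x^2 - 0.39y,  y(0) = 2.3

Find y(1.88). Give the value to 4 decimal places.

1.1844

Euler: y_{n+1} = y_n + h·f(x_n, y_n).
x=0.000000, y=2.300000: f=-0.897000 → y ← 2.300000 + 0.47·(-0.897000) = 1.878410
x=0.470000, y=1.878410: f=-0.706072 → y ← 1.878410 + 0.47·(-0.706072) = 1.546556
x=0.940000, y=1.546556: f=-0.497125 → y ← 1.546556 + 0.47·(-0.497125) = 1.312907
x=1.410000, y=1.312907: f=-0.273462 → y ← 1.312907 + 0.47·(-0.273462) = 1.184380
y(1.88) ≈ 1.1844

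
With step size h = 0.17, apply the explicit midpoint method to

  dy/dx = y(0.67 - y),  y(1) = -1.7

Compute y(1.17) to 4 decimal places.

-2.6418

Midpoint: k1 = f(x_n, y_n); k2 = f(x_n + h/2, y_n + (h/2)·k1); y_{n+1} = y_n + h·k2.
x=1.000000, y=-1.700000:
  k1 = f(1.000000, -1.700000) = -4.029000
  k2 = f(1.085000, -2.042465) = -5.540115
  y ← -1.700000 + 0.17·(-5.540115) = -2.641820
y(1.17) ≈ -2.6418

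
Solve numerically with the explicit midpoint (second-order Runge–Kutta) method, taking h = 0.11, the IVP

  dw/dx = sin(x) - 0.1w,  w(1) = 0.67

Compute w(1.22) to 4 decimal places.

Midpoint: k1 = f(x_n, w_n); k2 = f(x_n + h/2, w_n + (h/2)·k1); w_{n+1} = w_n + h·k2.
x=1.000000, w=0.670000:
  k1 = f(1.000000, 0.670000) = 0.774471
  k2 = f(1.055000, 0.712596) = 0.798641
  w ← 0.670000 + 0.11·0.798641 = 0.757850
x=1.110000, w=0.757850:
  k1 = f(1.110000, 0.757850) = 0.819914
  k2 = f(1.165000, 0.802946) = 0.838494
  w ← 0.757850 + 0.11·0.838494 = 0.850085
w(1.22) ≈ 0.8501

0.8501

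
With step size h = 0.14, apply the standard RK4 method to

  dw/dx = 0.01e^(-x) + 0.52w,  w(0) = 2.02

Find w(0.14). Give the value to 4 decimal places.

RK4: k1 = f(x_n, w_n); k2 = f(x_n + h/2, w_n + (h/2)·k1); k3 = f(x_n + h/2, w_n + (h/2)·k2); k4 = f(x_n + h, w_n + h·k3); w_{n+1} = w_n + (h/6)·(k1 + 2k2 + 2k3 + k4).
x=0.000000, w=2.020000:
  k1 = f(0.000000, 2.020000) = 1.060400
  k2 = f(0.070000, 2.094228) = 1.098322
  k3 = f(0.070000, 2.096883) = 1.099703
  k4 = f(0.140000, 2.173958) = 1.139152
  w ← 2.020000 + (0.14/6)·(k1 + 2k2 + 2k3 + k4) = 2.173897
w(0.14) ≈ 2.1739

2.1739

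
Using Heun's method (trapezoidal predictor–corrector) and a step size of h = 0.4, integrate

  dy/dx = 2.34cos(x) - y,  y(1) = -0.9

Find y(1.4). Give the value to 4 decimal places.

-0.3807

Heun: k1 = f(x_n, y_n); k2 = f(x_n + h, y_n + h·k1); y_{n+1} = y_n + (h/2)·(k1 + k2).
x=1.000000, y=-0.900000:
  k1 = f(1.000000, -0.900000) = 2.164307
  k2 = f(1.400000, -0.034277) = 0.432000
  y ← -0.900000 + (0.4/2)·(2.164307 + 0.432000) = -0.380738
y(1.4) ≈ -0.3807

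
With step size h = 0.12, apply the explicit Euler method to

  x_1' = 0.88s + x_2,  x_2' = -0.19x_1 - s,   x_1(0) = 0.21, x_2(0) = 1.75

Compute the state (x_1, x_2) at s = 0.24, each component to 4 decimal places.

Euler on (x_1,x_2): x_1_{n+1} = x_1_n + h·x_1', x_2_{n+1} = x_2_n + h·x_2'.
0.000000: (0.210000, 1.750000); f=(1.750000, -0.039900) → (0.420000, 1.745212)
0.120000: (0.420000, 1.745212); f=(1.850812, -0.199800) → (0.642097, 1.721236)
(x_1(0.24), x_2(0.24)) ≈ (0.6421, 1.7212)

0.6421, 1.7212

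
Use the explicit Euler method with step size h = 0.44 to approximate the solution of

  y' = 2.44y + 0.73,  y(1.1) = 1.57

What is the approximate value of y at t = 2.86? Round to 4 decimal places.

Euler: y_{n+1} = y_n + h·f(t_n, y_n).
t=1.100000, y=1.570000: f=4.560800 → y ← 1.570000 + 0.44·4.560800 = 3.576752
t=1.540000, y=3.576752: f=9.457275 → y ← 3.576752 + 0.44·9.457275 = 7.737953
t=1.980000, y=7.737953: f=19.610605 → y ← 7.737953 + 0.44·19.610605 = 16.366619
t=2.420000, y=16.366619: f=40.664551 → y ← 16.366619 + 0.44·40.664551 = 34.259022
y(2.86) ≈ 34.2590

34.2590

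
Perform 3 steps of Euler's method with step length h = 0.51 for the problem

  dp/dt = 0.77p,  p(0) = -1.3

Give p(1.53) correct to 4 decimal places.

-3.5117

Euler: p_{n+1} = p_n + h·f(t_n, p_n).
t=0.000000, p=-1.300000: f=-1.001000 → p ← -1.300000 + 0.51·(-1.001000) = -1.810510
t=0.510000, p=-1.810510: f=-1.394093 → p ← -1.810510 + 0.51·(-1.394093) = -2.521497
t=1.020000, p=-2.521497: f=-1.941553 → p ← -2.521497 + 0.51·(-1.941553) = -3.511689
p(1.53) ≈ -3.5117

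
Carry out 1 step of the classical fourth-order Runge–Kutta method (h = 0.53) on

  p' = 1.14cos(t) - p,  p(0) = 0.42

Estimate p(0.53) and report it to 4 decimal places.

0.6913

RK4: k1 = f(t_n, p_n); k2 = f(t_n + h/2, p_n + (h/2)·k1); k3 = f(t_n + h/2, p_n + (h/2)·k2); k4 = f(t_n + h, p_n + h·k3); p_{n+1} = p_n + (h/6)·(k1 + 2k2 + 2k3 + k4).
t=0.000000, p=0.420000:
  k1 = f(0.000000, 0.420000) = 0.720000
  k2 = f(0.265000, 0.610800) = 0.489405
  k3 = f(0.265000, 0.549692) = 0.550513
  k4 = f(0.530000, 0.711772) = 0.271828
  p ← 0.420000 + (0.53/6)·(k1 + 2k2 + 2k3 + k4) = 0.691330
p(0.53) ≈ 0.6913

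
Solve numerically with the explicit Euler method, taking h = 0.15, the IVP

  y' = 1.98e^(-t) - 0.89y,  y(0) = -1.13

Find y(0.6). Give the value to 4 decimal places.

Euler: y_{n+1} = y_n + h·f(t_n, y_n).
t=0.000000, y=-1.130000: f=2.985700 → y ← -1.130000 + 0.15·2.985700 = -0.682145
t=0.150000, y=-0.682145: f=2.311311 → y ← -0.682145 + 0.15·2.311311 = -0.335448
t=0.300000, y=-0.335448: f=1.765369 → y ← -0.335448 + 0.15·1.765369 = -0.070643
t=0.450000, y=-0.070643: f=1.325376 → y ← -0.070643 + 0.15·1.325376 = 0.128163
y(0.6) ≈ 0.1282

0.1282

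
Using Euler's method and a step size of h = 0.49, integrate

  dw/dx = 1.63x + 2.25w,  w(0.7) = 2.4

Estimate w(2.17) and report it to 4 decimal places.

28.1175

Euler: w_{n+1} = w_n + h·f(x_n, w_n).
x=0.700000, w=2.400000: f=6.541000 → w ← 2.400000 + 0.49·6.541000 = 5.605090
x=1.190000, w=5.605090: f=14.551152 → w ← 5.605090 + 0.49·14.551152 = 12.735155
x=1.680000, w=12.735155: f=31.392498 → w ← 12.735155 + 0.49·31.392498 = 28.117479
w(2.17) ≈ 28.1175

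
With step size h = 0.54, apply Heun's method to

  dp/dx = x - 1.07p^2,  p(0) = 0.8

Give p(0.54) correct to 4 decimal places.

Heun: k1 = f(x_n, p_n); k2 = f(x_n + h, p_n + h·k1); p_{n+1} = p_n + (h/2)·(k1 + k2).
x=0.000000, p=0.800000:
  k1 = f(0.000000, 0.800000) = -0.684800
  k2 = f(0.540000, 0.430208) = 0.341966
  p ← 0.800000 + (0.54/2)·(-0.684800 + 0.341966) = 0.707435
p(0.54) ≈ 0.7074

0.7074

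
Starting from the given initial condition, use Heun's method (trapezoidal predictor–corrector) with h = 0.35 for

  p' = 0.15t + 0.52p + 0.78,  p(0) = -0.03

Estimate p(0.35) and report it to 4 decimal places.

Heun: k1 = f(t_n, p_n); k2 = f(t_n + h, p_n + h·k1); p_{n+1} = p_n + (h/2)·(k1 + k2).
t=0.000000, p=-0.030000:
  k1 = f(0.000000, -0.030000) = 0.764400
  k2 = f(0.350000, 0.237540) = 0.956021
  p ← -0.030000 + (0.35/2)·(0.764400 + 0.956021) = 0.271074
p(0.35) ≈ 0.2711

0.2711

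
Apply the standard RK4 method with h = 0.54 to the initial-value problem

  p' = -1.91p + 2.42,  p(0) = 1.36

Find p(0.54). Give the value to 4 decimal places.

1.3009

RK4: k1 = f(t_n, p_n); k2 = f(t_n + h/2, p_n + (h/2)·k1); k3 = f(t_n + h/2, p_n + (h/2)·k2); k4 = f(t_n + h, p_n + h·k3); p_{n+1} = p_n + (h/6)·(k1 + 2k2 + 2k3 + k4).
t=0.000000, p=1.360000:
  k1 = f(0.000000, 1.360000) = -0.177600
  k2 = f(0.270000, 1.312048) = -0.086012
  k3 = f(0.270000, 1.336777) = -0.133244
  k4 = f(0.540000, 1.288048) = -0.040172
  p ← 1.360000 + (0.54/6)·(k1 + 2k2 + 2k3 + k4) = 1.300935
p(0.54) ≈ 1.3009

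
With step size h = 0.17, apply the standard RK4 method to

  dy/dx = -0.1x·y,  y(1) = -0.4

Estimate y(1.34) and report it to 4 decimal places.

-0.3844

RK4: k1 = f(x_n, y_n); k2 = f(x_n + h/2, y_n + (h/2)·k1); k3 = f(x_n + h/2, y_n + (h/2)·k2); k4 = f(x_n + h, y_n + h·k3); y_{n+1} = y_n + (h/6)·(k1 + 2k2 + 2k3 + k4).
x=1.000000, y=-0.400000:
  k1 = f(1.000000, -0.400000) = 0.040000
  k2 = f(1.085000, -0.396600) = 0.043031
  k3 = f(1.085000, -0.396342) = 0.043003
  k4 = f(1.170000, -0.392689) = 0.045945
  y ← -0.400000 + (0.17/6)·(k1 + 2k2 + 2k3 + k4) = -0.392690
x=1.170000, y=-0.392690:
  k1 = f(1.170000, -0.392690) = 0.045945
  k2 = f(1.255000, -0.388784) = 0.048792
  k3 = f(1.255000, -0.388542) = 0.048762
  k4 = f(1.340000, -0.384400) = 0.051510
  y ← -0.392690 + (0.17/6)·(k1 + 2k2 + 2k3 + k4) = -0.384400
y(1.34) ≈ -0.3844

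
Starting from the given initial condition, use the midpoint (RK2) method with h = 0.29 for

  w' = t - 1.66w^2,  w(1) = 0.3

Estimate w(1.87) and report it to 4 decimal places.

0.9083

Midpoint: k1 = f(t_n, w_n); k2 = f(t_n + h/2, w_n + (h/2)·k1); w_{n+1} = w_n + h·k2.
t=1.000000, w=0.300000:
  k1 = f(1.000000, 0.300000) = 0.850600
  k2 = f(1.145000, 0.423337) = 0.847504
  w ← 0.300000 + 0.29·0.847504 = 0.545776
t=1.290000, w=0.545776:
  k1 = f(1.290000, 0.545776) = 0.795533
  k2 = f(1.435000, 0.661129) = 0.709429
  w ← 0.545776 + 0.29·0.709429 = 0.751511
t=1.580000, w=0.751511:
  k1 = f(1.580000, 0.751511) = 0.642485
  k2 = f(1.725000, 0.844671) = 0.540641
  w ← 0.751511 + 0.29·0.540641 = 0.908297
w(1.87) ≈ 0.9083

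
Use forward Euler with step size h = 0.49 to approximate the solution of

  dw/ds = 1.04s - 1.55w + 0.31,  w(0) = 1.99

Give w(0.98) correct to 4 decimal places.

0.5532

Euler: w_{n+1} = w_n + h·f(s_n, w_n).
s=0.000000, w=1.990000: f=-2.774500 → w ← 1.990000 + 0.49·(-2.774500) = 0.630495
s=0.490000, w=0.630495: f=-0.157667 → w ← 0.630495 + 0.49·(-0.157667) = 0.553238
w(0.98) ≈ 0.5532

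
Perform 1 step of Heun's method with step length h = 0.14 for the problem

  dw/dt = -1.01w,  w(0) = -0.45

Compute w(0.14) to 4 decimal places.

Heun: k1 = f(t_n, w_n); k2 = f(t_n + h, w_n + h·k1); w_{n+1} = w_n + (h/2)·(k1 + k2).
t=0.000000, w=-0.450000:
  k1 = f(0.000000, -0.450000) = 0.454500
  k2 = f(0.140000, -0.386370) = 0.390234
  w ← -0.450000 + (0.14/2)·(0.454500 + 0.390234) = -0.390869
w(0.14) ≈ -0.3909

-0.3909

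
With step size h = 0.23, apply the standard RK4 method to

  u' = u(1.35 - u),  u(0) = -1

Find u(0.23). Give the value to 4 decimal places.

-1.8656

RK4: k1 = f(x_n, u_n); k2 = f(x_n + h/2, u_n + (h/2)·k1); k3 = f(x_n + h/2, u_n + (h/2)·k2); k4 = f(x_n + h, u_n + h·k3); u_{n+1} = u_n + (h/6)·(k1 + 2k2 + 2k3 + k4).
x=0.000000, u=-1.000000:
  k1 = f(0.000000, -1.000000) = -2.350000
  k2 = f(0.115000, -1.270250) = -3.328373
  k3 = f(0.115000, -1.382763) = -3.778763
  k4 = f(0.230000, -1.869115) = -6.016899
  u ← -1.000000 + (0.23/6)·(k1 + 2k2 + 2k3 + k4) = -1.865611
u(0.23) ≈ -1.8656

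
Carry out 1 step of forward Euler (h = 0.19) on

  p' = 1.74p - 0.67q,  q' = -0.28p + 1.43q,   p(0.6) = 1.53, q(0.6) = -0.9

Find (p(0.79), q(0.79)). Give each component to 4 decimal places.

2.1504, -1.2259

Euler on (p,q): p_{n+1} = p_n + h·p', q_{n+1} = q_n + h·q'.
0.600000: (1.530000, -0.900000); f=(3.265200, -1.715400) → (2.150388, -1.225926)
(p(0.79), q(0.79)) ≈ (2.1504, -1.2259)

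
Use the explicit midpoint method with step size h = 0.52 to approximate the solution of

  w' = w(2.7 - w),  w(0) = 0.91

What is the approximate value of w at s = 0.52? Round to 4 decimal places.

1.8576

Midpoint: k1 = f(s_n, w_n); k2 = f(s_n + h/2, w_n + (h/2)·k1); w_{n+1} = w_n + h·k2.
s=0.000000, w=0.910000:
  k1 = f(0.000000, 0.910000) = 1.628900
  k2 = f(0.260000, 1.333514) = 1.822228
  w ← 0.910000 + 0.52·1.822228 = 1.857559
w(0.52) ≈ 1.8576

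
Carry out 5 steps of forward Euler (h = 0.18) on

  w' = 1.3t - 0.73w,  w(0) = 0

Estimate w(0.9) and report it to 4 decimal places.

0.3694

Euler: w_{n+1} = w_n + h·f(t_n, w_n).
t=0.000000, w=0.000000: f=0.000000 → w ← 0.000000 + 0.18·0.000000 = 0.000000
t=0.180000, w=0.000000: f=0.234000 → w ← 0.000000 + 0.18·0.234000 = 0.042120
t=0.360000, w=0.042120: f=0.437252 → w ← 0.042120 + 0.18·0.437252 = 0.120825
t=0.540000, w=0.120825: f=0.613797 → w ← 0.120825 + 0.18·0.613797 = 0.231309
t=0.720000, w=0.231309: f=0.767144 → w ← 0.231309 + 0.18·0.767144 = 0.369395
w(0.9) ≈ 0.3694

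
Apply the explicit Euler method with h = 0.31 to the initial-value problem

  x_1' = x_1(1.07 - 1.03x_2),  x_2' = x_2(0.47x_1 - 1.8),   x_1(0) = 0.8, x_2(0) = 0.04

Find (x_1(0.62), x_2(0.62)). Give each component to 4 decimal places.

Euler on (x_1,x_2): x_1_{n+1} = x_1_n + h·x_1', x_2_{n+1} = x_2_n + h·x_2'.
0.000000: (0.800000, 0.040000); f=(0.823040, -0.056960) → (1.055142, 0.022342)
0.310000: (1.055142, 0.022342); f=(1.104721, -0.029136) → (1.397606, 0.013310)
(x_1(0.62), x_2(0.62)) ≈ (1.3976, 0.0133)

1.3976, 0.0133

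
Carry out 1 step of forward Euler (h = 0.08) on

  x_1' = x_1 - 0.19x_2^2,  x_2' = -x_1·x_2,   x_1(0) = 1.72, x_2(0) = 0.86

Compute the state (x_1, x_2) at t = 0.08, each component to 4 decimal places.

1.8464, 0.7417

Euler on (x_1,x_2): x_1_{n+1} = x_1_n + h·x_1', x_2_{n+1} = x_2_n + h·x_2'.
0.000000: (1.720000, 0.860000); f=(1.579476, -1.479200) → (1.846358, 0.741664)
(x_1(0.08), x_2(0.08)) ≈ (1.8464, 0.7417)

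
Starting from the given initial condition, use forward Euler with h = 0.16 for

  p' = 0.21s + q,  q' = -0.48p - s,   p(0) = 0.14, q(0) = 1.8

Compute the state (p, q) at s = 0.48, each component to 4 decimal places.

1.0073, 1.6243

Euler on (p,q): p_{n+1} = p_n + h·p', q_{n+1} = q_n + h·q'.
0.000000: (0.140000, 1.800000); f=(1.800000, -0.067200) → (0.428000, 1.789248)
0.160000: (0.428000, 1.789248); f=(1.822848, -0.365440) → (0.719656, 1.730778)
0.320000: (0.719656, 1.730778); f=(1.797978, -0.665435) → (1.007332, 1.624308)
(p(0.48), q(0.48)) ≈ (1.0073, 1.6243)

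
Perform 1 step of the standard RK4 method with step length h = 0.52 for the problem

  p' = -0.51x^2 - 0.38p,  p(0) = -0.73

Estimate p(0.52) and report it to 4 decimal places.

-0.6219

RK4: k1 = f(x_n, p_n); k2 = f(x_n + h/2, p_n + (h/2)·k1); k3 = f(x_n + h/2, p_n + (h/2)·k2); k4 = f(x_n + h, p_n + h·k3); p_{n+1} = p_n + (h/6)·(k1 + 2k2 + 2k3 + k4).
x=0.000000, p=-0.730000:
  k1 = f(0.000000, -0.730000) = 0.277400
  k2 = f(0.260000, -0.657876) = 0.215517
  k3 = f(0.260000, -0.673966) = 0.221631
  k4 = f(0.520000, -0.614752) = 0.095702
  p ← -0.730000 + (0.52/6)·(k1 + 2k2 + 2k3 + k4) = -0.621892
p(0.52) ≈ -0.6219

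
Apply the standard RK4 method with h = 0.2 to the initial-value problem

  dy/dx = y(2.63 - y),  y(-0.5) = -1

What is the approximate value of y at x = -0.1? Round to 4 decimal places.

-9.1352

RK4: k1 = f(x_n, y_n); k2 = f(x_n + h/2, y_n + (h/2)·k1); k3 = f(x_n + h/2, y_n + (h/2)·k2); k4 = f(x_n + h, y_n + h·k3); y_{n+1} = y_n + (h/6)·(k1 + 2k2 + 2k3 + k4).
x=-0.500000, y=-1.000000:
  k1 = f(-0.500000, -1.000000) = -3.630000
  k2 = f(-0.400000, -1.363000) = -5.442459
  k3 = f(-0.400000, -1.544246) = -6.446062
  k4 = f(-0.300000, -2.289212) = -11.261122
  y ← -1.000000 + (0.2/6)·(k1 + 2k2 + 2k3 + k4) = -2.288939
x=-0.300000, y=-2.288939:
  k1 = f(-0.300000, -2.288939) = -11.259150
  k2 = f(-0.200000, -3.414854) = -20.642292
  k3 = f(-0.200000, -4.353168) = -30.398904
  k4 = f(-0.100000, -8.368720) = -92.045200
  y ← -2.288939 + (0.2/6)·(k1 + 2k2 + 2k3 + k4) = -9.135164
y(-0.1) ≈ -9.1352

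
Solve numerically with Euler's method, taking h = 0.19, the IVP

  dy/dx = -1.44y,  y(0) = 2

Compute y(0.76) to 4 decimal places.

Euler: y_{n+1} = y_n + h·f(x_n, y_n).
x=0.000000, y=2.000000: f=-2.880000 → y ← 2.000000 + 0.19·(-2.880000) = 1.452800
x=0.190000, y=1.452800: f=-2.092032 → y ← 1.452800 + 0.19·(-2.092032) = 1.055314
x=0.380000, y=1.055314: f=-1.519652 → y ← 1.055314 + 0.19·(-1.519652) = 0.766580
x=0.570000, y=0.766580: f=-1.103875 → y ← 0.766580 + 0.19·(-1.103875) = 0.556844
y(0.76) ≈ 0.5568

0.5568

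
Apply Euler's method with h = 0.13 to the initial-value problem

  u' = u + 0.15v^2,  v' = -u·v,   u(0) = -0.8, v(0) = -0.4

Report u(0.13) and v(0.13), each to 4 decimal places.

Euler on (u,v): u_{n+1} = u_n + h·u', v_{n+1} = v_n + h·v'.
0.000000: (-0.800000, -0.400000); f=(-0.776000, -0.320000) → (-0.900880, -0.441600)
(u(0.13), v(0.13)) ≈ (-0.9009, -0.4416)

-0.9009, -0.4416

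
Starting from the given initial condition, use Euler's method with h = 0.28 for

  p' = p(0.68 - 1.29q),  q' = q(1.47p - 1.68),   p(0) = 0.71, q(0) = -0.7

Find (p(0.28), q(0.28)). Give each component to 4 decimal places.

Euler on (p,q): p_{n+1} = p_n + h·p', q_{n+1} = q_n + h·q'.
0.000000: (0.710000, -0.700000); f=(1.123930, 0.445410) → (1.024700, -0.575285)
(p(0.28), q(0.28)) ≈ (1.0247, -0.5753)

1.0247, -0.5753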